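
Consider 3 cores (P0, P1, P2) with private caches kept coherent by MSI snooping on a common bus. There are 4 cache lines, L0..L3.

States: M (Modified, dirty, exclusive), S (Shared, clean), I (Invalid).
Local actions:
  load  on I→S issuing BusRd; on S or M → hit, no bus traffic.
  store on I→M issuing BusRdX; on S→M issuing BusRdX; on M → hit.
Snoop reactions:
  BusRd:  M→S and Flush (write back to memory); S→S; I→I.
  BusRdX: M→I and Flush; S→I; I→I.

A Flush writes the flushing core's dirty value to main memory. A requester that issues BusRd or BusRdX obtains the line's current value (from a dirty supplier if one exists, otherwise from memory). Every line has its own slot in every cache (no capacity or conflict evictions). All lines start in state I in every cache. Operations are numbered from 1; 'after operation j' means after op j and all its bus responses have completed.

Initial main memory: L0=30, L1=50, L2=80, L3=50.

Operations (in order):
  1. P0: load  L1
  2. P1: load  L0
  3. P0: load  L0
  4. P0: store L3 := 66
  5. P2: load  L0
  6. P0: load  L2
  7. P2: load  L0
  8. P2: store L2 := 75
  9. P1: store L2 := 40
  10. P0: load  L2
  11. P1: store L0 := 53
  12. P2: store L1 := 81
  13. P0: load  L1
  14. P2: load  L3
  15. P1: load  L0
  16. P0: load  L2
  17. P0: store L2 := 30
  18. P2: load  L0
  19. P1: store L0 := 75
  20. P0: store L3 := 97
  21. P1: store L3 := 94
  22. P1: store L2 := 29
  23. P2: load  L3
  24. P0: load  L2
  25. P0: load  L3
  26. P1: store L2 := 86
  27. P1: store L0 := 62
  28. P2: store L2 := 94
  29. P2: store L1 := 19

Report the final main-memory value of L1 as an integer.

memory[L1] = 81

1. P0: load  L1  bus=[BusRd]  L1: P0=S P1=I P2=I  mem[L1]=50
2. P1: load  L0  bus=[BusRd]  L0: P0=I P1=S P2=I  mem[L0]=30
3. P0: load  L0  bus=[BusRd]  L0: P0=S P1=S P2=I  mem[L0]=30
4. P0: store L3 := 66  bus=[BusRdX]  L3: P0=M P1=I P2=I  mem[L3]=50
5. P2: load  L0  bus=[BusRd]  L0: P0=S P1=S P2=S  mem[L0]=30
6. P0: load  L2  bus=[BusRd]  L2: P0=S P1=I P2=I  mem[L2]=80
7. P2: load  L0  bus=[-]  L0: P0=S P1=S P2=S  mem[L0]=30
8. P2: store L2 := 75  bus=[BusRdX]  L2: P0=I P1=I P2=M  mem[L2]=80
9. P1: store L2 := 40  bus=[BusRdX,Flush]  L2: P0=I P1=M P2=I  mem[L2]=75
10. P0: load  L2  bus=[BusRd,Flush]  L2: P0=S P1=S P2=I  mem[L2]=40
11. P1: store L0 := 53  bus=[BusRdX]  L0: P0=I P1=M P2=I  mem[L0]=30
12. P2: store L1 := 81  bus=[BusRdX]  L1: P0=I P1=I P2=M  mem[L1]=50
13. P0: load  L1  bus=[BusRd,Flush]  L1: P0=S P1=I P2=S  mem[L1]=81
14. P2: load  L3  bus=[BusRd,Flush]  L3: P0=S P1=I P2=S  mem[L3]=66
15. P1: load  L0  bus=[-]  L0: P0=I P1=M P2=I  mem[L0]=30
16. P0: load  L2  bus=[-]  L2: P0=S P1=S P2=I  mem[L2]=40
17. P0: store L2 := 30  bus=[BusRdX]  L2: P0=M P1=I P2=I  mem[L2]=40
18. P2: load  L0  bus=[BusRd,Flush]  L0: P0=I P1=S P2=S  mem[L0]=53
19. P1: store L0 := 75  bus=[BusRdX]  L0: P0=I P1=M P2=I  mem[L0]=53
20. P0: store L3 := 97  bus=[BusRdX]  L3: P0=M P1=I P2=I  mem[L3]=66
21. P1: store L3 := 94  bus=[BusRdX,Flush]  L3: P0=I P1=M P2=I  mem[L3]=97
22. P1: store L2 := 29  bus=[BusRdX,Flush]  L2: P0=I P1=M P2=I  mem[L2]=30
23. P2: load  L3  bus=[BusRd,Flush]  L3: P0=I P1=S P2=S  mem[L3]=94
24. P0: load  L2  bus=[BusRd,Flush]  L2: P0=S P1=S P2=I  mem[L2]=29
25. P0: load  L3  bus=[BusRd]  L3: P0=S P1=S P2=S  mem[L3]=94
26. P1: store L2 := 86  bus=[BusRdX]  L2: P0=I P1=M P2=I  mem[L2]=29
27. P1: store L0 := 62  bus=[-]  L0: P0=I P1=M P2=I  mem[L0]=53
28. P2: store L2 := 94  bus=[BusRdX,Flush]  L2: P0=I P1=I P2=M  mem[L2]=86
29. P2: store L1 := 19  bus=[BusRdX]  L1: P0=I P1=I P2=M  mem[L1]=81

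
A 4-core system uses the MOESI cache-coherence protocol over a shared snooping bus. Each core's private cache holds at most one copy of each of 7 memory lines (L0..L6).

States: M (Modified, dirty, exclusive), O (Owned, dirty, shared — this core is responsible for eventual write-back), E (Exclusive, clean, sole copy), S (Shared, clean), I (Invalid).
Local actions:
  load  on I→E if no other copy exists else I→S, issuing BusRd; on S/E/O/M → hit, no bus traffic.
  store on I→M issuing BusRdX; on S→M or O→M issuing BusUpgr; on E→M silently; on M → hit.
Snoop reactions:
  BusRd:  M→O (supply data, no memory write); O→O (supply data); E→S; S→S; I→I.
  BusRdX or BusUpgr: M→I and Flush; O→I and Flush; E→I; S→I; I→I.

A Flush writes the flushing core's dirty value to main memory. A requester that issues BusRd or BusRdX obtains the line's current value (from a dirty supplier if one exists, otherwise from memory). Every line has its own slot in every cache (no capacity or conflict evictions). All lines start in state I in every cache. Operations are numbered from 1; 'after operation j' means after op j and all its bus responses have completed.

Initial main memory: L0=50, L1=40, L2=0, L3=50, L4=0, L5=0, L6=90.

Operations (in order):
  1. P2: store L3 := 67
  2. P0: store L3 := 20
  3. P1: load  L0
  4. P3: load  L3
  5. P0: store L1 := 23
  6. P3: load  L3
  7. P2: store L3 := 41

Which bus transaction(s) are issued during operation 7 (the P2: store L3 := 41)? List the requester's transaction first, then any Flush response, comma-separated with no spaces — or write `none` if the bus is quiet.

bus = BusRdX,Flush

[1] P2: store L3 := 67 | P0:I, P1:I, P2:M(67), P3:I | bus: BusRdX
[2] P0: store L3 := 20 | P0:M(20), P1:I, P2:I, P3:I | bus: BusRdX,Flush
[3] P1: load  L0 | P0:I, P1:E(50), P2:I, P3:I | bus: BusRd
[4] P3: load  L3 | P0:O(20), P1:I, P2:I, P3:S(20) | bus: BusRd
[5] P0: store L1 := 23 | P0:M(23), P1:I, P2:I, P3:I | bus: BusRdX
[6] P3: load  L3 | P0:O(20), P1:I, P2:I, P3:S(20) | bus: none
[7] P2: store L3 := 41 | P0:I, P1:I, P2:M(41), P3:I | bus: BusRdX,Flush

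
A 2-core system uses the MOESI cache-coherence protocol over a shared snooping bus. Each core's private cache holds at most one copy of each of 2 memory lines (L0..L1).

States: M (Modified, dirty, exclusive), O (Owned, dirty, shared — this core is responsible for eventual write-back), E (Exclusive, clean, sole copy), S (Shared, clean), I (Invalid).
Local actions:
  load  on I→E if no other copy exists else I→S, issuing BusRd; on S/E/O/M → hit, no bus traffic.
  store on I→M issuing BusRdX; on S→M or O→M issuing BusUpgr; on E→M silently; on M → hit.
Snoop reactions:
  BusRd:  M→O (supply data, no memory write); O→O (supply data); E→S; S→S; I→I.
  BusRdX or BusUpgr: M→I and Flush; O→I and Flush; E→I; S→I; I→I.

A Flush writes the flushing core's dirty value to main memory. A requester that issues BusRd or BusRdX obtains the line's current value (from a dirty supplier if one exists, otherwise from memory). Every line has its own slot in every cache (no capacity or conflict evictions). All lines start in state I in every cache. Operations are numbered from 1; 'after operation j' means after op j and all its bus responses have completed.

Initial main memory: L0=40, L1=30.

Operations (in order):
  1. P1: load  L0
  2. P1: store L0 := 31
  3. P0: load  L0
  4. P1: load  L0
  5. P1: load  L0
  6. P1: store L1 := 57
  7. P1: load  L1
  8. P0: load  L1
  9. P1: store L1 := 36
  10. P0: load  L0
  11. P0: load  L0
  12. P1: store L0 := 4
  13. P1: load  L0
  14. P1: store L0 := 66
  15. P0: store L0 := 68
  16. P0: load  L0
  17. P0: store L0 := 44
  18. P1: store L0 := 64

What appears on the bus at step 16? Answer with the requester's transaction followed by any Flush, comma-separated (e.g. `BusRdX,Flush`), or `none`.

bus = none

  op1 P1: load  L0 → I/E on L0; bus BusRd; mem=40
  op2 P1: store L0 := 31 → I/M on L0; bus (none); mem=40
  op3 P0: load  L0 → S/O on L0; bus BusRd; mem=40
  op4 P1: load  L0 → S/O on L0; bus (none); mem=40
  op5 P1: load  L0 → S/O on L0; bus (none); mem=40
  op6 P1: store L1 := 57 → I/M on L1; bus BusRdX; mem=30
  op7 P1: load  L1 → I/M on L1; bus (none); mem=30
  op8 P0: load  L1 → S/O on L1; bus BusRd; mem=30
  op9 P1: store L1 := 36 → I/M on L1; bus BusUpgr; mem=30
  op10 P0: load  L0 → S/O on L0; bus (none); mem=40
  op11 P0: load  L0 → S/O on L0; bus (none); mem=40
  op12 P1: store L0 := 4 → I/M on L0; bus BusUpgr; mem=40
  op13 P1: load  L0 → I/M on L0; bus (none); mem=40
  op14 P1: store L0 := 66 → I/M on L0; bus (none); mem=40
  op15 P0: store L0 := 68 → M/I on L0; bus BusRdX Flush; mem=66
  op16 P0: load  L0 → M/I on L0; bus (none); mem=66
  op17 P0: store L0 := 44 → M/I on L0; bus (none); mem=66
  op18 P1: store L0 := 64 → I/M on L0; bus BusRdX Flush; mem=44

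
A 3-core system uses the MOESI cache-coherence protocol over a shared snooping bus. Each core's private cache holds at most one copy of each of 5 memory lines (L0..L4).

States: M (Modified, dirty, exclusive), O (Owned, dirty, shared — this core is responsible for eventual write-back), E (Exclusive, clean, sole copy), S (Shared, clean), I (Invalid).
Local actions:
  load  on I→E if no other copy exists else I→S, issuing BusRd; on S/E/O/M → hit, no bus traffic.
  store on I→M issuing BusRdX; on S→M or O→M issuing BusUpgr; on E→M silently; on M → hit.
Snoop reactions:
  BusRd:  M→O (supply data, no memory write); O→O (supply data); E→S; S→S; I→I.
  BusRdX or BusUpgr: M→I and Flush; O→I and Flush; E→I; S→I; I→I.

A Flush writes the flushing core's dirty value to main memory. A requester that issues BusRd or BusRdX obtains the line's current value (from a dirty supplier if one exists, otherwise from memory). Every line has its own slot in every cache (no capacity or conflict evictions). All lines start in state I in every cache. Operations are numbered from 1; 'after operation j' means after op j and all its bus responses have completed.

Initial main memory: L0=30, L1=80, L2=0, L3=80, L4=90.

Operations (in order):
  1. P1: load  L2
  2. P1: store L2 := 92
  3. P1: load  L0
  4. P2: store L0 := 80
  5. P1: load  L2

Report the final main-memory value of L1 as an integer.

memory[L1] = 80

step 1: P1: load  L2  ⟶  IEI  (L2)  txn=BusRd  M[L2]=0
step 2: P1: store L2 := 92  ⟶  IMI  (L2)  txn=∅  M[L2]=0
step 3: P1: load  L0  ⟶  IEI  (L0)  txn=BusRd  M[L0]=30
step 4: P2: store L0 := 80  ⟶  IIM  (L0)  txn=BusRdX  M[L0]=30
step 5: P1: load  L2  ⟶  IMI  (L2)  txn=∅  M[L2]=0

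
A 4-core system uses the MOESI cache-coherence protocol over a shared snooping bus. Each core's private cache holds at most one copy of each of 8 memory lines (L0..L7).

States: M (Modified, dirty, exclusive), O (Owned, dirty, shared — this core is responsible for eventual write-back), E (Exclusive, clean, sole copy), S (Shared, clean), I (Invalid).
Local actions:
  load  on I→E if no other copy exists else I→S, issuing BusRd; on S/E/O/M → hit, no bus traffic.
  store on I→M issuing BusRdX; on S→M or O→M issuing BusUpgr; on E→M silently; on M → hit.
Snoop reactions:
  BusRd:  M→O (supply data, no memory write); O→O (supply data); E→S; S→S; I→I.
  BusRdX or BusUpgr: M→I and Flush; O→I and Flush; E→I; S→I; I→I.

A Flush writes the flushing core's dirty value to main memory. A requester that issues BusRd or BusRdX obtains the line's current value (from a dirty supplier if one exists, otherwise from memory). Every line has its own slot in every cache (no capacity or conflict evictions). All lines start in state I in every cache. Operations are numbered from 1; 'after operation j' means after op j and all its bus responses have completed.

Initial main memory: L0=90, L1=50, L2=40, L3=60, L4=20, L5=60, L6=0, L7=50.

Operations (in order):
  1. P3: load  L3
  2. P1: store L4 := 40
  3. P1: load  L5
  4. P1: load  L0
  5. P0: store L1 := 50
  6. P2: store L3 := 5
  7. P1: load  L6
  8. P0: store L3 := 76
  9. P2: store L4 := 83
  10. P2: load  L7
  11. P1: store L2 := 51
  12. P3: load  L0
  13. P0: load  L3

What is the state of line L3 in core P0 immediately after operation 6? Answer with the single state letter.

  op1 P3: load  L3 → I/I/I/E on L3; bus BusRd; mem=60
  op2 P1: store L4 := 40 → I/M/I/I on L4; bus BusRdX; mem=20
  op3 P1: load  L5 → I/E/I/I on L5; bus BusRd; mem=60
  op4 P1: load  L0 → I/E/I/I on L0; bus BusRd; mem=90
  op5 P0: store L1 := 50 → M/I/I/I on L1; bus BusRdX; mem=50
  op6 P2: store L3 := 5 → I/I/M/I on L3; bus BusRdX; mem=60
  op7 P1: load  L6 → I/E/I/I on L6; bus BusRd; mem=0
  op8 P0: store L3 := 76 → M/I/I/I on L3; bus BusRdX Flush; mem=5
  op9 P2: store L4 := 83 → I/I/M/I on L4; bus BusRdX Flush; mem=40
  op10 P2: load  L7 → I/I/E/I on L7; bus BusRd; mem=50
  op11 P1: store L2 := 51 → I/M/I/I on L2; bus BusRdX; mem=40
  op12 P3: load  L0 → I/S/I/S on L0; bus BusRd; mem=90
  op13 P0: load  L3 → M/I/I/I on L3; bus (none); mem=5

state = I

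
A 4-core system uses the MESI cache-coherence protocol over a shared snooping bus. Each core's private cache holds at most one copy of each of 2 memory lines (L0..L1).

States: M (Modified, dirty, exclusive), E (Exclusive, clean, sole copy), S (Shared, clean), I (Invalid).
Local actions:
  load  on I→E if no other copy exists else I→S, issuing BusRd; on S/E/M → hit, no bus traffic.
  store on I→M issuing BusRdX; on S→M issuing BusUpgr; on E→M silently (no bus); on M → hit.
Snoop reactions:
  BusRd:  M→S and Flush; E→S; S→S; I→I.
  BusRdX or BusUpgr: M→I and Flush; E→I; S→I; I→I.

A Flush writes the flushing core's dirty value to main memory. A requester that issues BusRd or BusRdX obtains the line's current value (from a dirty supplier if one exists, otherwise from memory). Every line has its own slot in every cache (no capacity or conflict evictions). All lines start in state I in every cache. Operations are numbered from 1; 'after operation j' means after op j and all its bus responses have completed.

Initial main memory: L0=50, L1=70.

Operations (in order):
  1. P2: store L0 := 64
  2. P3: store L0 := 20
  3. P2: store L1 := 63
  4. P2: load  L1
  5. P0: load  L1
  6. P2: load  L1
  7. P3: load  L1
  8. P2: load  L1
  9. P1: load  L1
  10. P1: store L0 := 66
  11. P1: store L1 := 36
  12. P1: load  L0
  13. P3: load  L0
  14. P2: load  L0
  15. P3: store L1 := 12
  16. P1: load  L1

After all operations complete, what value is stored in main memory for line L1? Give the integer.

memory[L1] = 12

[1] P2: store L0 := 64 | P0:I, P1:I, P2:M(64), P3:I | bus: BusRdX
[2] P3: store L0 := 20 | P0:I, P1:I, P2:I, P3:M(20) | bus: BusRdX,Flush
[3] P2: store L1 := 63 | P0:I, P1:I, P2:M(63), P3:I | bus: BusRdX
[4] P2: load  L1 | P0:I, P1:I, P2:M(63), P3:I | bus: none
[5] P0: load  L1 | P0:S(63), P1:I, P2:S(63), P3:I | bus: BusRd,Flush
[6] P2: load  L1 | P0:S(63), P1:I, P2:S(63), P3:I | bus: none
[7] P3: load  L1 | P0:S(63), P1:I, P2:S(63), P3:S(63) | bus: BusRd
[8] P2: load  L1 | P0:S(63), P1:I, P2:S(63), P3:S(63) | bus: none
[9] P1: load  L1 | P0:S(63), P1:S(63), P2:S(63), P3:S(63) | bus: BusRd
[10] P1: store L0 := 66 | P0:I, P1:M(66), P2:I, P3:I | bus: BusRdX,Flush
[11] P1: store L1 := 36 | P0:I, P1:M(36), P2:I, P3:I | bus: BusUpgr
[12] P1: load  L0 | P0:I, P1:M(66), P2:I, P3:I | bus: none
[13] P3: load  L0 | P0:I, P1:S(66), P2:I, P3:S(66) | bus: BusRd,Flush
[14] P2: load  L0 | P0:I, P1:S(66), P2:S(66), P3:S(66) | bus: BusRd
[15] P3: store L1 := 12 | P0:I, P1:I, P2:I, P3:M(12) | bus: BusRdX,Flush
[16] P1: load  L1 | P0:I, P1:S(12), P2:I, P3:S(12) | bus: BusRd,Flush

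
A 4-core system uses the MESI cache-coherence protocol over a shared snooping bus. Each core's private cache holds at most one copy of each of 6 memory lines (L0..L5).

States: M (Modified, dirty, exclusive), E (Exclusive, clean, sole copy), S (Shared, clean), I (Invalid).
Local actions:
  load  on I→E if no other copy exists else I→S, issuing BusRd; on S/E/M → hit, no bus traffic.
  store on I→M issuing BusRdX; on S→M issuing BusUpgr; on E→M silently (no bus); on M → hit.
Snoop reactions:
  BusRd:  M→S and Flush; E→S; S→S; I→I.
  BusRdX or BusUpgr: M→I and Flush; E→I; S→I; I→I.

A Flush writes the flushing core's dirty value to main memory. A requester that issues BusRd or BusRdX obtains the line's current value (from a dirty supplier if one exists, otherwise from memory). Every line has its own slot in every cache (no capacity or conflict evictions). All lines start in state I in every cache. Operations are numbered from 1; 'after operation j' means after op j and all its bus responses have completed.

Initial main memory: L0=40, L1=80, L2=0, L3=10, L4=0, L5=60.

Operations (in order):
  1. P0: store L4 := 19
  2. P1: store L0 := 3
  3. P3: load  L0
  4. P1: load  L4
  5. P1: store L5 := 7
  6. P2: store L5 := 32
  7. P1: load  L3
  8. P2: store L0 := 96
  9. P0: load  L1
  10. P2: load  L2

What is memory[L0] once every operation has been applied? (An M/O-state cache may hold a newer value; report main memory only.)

memory[L0] = 3

step 1: P0: store L4 := 19  ⟶  MIII  (L4)  txn=BusRdX  M[L4]=0
step 2: P1: store L0 := 3  ⟶  IMII  (L0)  txn=BusRdX  M[L0]=40
step 3: P3: load  L0  ⟶  ISIS  (L0)  txn=BusRd+Flush  M[L0]=3
step 4: P1: load  L4  ⟶  SSII  (L4)  txn=BusRd+Flush  M[L4]=19
step 5: P1: store L5 := 7  ⟶  IMII  (L5)  txn=BusRdX  M[L5]=60
step 6: P2: store L5 := 32  ⟶  IIMI  (L5)  txn=BusRdX+Flush  M[L5]=7
step 7: P1: load  L3  ⟶  IEII  (L3)  txn=BusRd  M[L3]=10
step 8: P2: store L0 := 96  ⟶  IIMI  (L0)  txn=BusRdX  M[L0]=3
step 9: P0: load  L1  ⟶  EIII  (L1)  txn=BusRd  M[L1]=80
step 10: P2: load  L2  ⟶  IIEI  (L2)  txn=BusRd  M[L2]=0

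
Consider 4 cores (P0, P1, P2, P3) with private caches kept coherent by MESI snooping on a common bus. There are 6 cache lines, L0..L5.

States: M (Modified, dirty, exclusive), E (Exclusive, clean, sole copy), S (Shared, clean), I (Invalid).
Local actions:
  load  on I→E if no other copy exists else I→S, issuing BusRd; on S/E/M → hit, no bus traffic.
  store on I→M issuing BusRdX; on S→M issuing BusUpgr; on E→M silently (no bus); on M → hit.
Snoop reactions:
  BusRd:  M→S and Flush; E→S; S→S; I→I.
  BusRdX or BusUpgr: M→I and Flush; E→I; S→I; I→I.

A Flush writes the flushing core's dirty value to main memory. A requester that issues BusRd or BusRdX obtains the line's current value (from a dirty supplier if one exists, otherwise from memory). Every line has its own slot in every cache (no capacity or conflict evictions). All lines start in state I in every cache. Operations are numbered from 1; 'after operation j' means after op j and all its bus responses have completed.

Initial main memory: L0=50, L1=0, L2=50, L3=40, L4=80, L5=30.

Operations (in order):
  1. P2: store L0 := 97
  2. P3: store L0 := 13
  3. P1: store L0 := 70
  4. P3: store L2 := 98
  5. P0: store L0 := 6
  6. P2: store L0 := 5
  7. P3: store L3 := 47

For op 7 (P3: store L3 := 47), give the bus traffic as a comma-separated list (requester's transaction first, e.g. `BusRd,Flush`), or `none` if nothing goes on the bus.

bus = BusRdX

step 1: P2: store L0 := 97  ⟶  IIMI  (L0)  txn=BusRdX  M[L0]=50
step 2: P3: store L0 := 13  ⟶  IIIM  (L0)  txn=BusRdX+Flush  M[L0]=97
step 3: P1: store L0 := 70  ⟶  IMII  (L0)  txn=BusRdX+Flush  M[L0]=13
step 4: P3: store L2 := 98  ⟶  IIIM  (L2)  txn=BusRdX  M[L2]=50
step 5: P0: store L0 := 6  ⟶  MIII  (L0)  txn=BusRdX+Flush  M[L0]=70
step 6: P2: store L0 := 5  ⟶  IIMI  (L0)  txn=BusRdX+Flush  M[L0]=6
step 7: P3: store L3 := 47  ⟶  IIIM  (L3)  txn=BusRdX  M[L3]=40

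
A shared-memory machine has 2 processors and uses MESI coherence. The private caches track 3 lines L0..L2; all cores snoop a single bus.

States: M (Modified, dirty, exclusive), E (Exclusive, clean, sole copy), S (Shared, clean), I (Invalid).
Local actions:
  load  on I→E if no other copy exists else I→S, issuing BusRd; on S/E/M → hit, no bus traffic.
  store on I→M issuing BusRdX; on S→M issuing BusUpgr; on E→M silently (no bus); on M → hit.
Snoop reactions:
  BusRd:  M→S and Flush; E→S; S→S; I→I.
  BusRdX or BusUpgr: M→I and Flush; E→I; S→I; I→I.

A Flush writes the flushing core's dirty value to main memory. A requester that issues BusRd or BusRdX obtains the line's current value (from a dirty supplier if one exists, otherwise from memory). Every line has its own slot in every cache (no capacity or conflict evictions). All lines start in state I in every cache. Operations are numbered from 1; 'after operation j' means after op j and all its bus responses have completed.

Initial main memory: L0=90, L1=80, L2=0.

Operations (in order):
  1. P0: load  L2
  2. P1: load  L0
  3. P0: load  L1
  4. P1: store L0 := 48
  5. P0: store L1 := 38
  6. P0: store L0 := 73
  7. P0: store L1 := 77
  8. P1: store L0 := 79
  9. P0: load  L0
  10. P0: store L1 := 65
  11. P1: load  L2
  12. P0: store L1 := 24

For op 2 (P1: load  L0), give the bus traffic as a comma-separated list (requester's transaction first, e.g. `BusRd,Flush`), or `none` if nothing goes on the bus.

bus = BusRd

1. P0: load  L2  bus=[BusRd]  L2: P0=E P1=I  mem[L2]=0
2. P1: load  L0  bus=[BusRd]  L0: P0=I P1=E  mem[L0]=90
3. P0: load  L1  bus=[BusRd]  L1: P0=E P1=I  mem[L1]=80
4. P1: store L0 := 48  bus=[-]  L0: P0=I P1=M  mem[L0]=90
5. P0: store L1 := 38  bus=[-]  L1: P0=M P1=I  mem[L1]=80
6. P0: store L0 := 73  bus=[BusRdX,Flush]  L0: P0=M P1=I  mem[L0]=48
7. P0: store L1 := 77  bus=[-]  L1: P0=M P1=I  mem[L1]=80
8. P1: store L0 := 79  bus=[BusRdX,Flush]  L0: P0=I P1=M  mem[L0]=73
9. P0: load  L0  bus=[BusRd,Flush]  L0: P0=S P1=S  mem[L0]=79
10. P0: store L1 := 65  bus=[-]  L1: P0=M P1=I  mem[L1]=80
11. P1: load  L2  bus=[BusRd]  L2: P0=S P1=S  mem[L2]=0
12. P0: store L1 := 24  bus=[-]  L1: P0=M P1=I  mem[L1]=80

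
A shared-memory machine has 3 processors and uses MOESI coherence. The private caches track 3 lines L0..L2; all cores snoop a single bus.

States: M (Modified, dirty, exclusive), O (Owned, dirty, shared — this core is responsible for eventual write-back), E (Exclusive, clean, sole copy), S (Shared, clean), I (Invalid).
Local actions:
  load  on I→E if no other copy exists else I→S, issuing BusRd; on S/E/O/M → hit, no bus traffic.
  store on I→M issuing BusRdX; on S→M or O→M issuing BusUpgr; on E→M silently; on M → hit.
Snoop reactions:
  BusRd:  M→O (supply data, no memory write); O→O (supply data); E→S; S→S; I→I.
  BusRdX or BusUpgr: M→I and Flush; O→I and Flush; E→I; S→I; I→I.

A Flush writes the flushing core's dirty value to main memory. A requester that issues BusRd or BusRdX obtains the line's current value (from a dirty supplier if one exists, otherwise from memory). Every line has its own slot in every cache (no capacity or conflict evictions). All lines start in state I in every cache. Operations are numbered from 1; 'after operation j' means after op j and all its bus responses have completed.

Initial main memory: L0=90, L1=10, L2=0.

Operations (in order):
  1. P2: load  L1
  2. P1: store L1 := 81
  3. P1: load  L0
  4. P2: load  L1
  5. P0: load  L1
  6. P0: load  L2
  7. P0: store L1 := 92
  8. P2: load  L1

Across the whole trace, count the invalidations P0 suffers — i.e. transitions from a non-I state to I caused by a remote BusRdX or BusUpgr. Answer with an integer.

  op1 P2: load  L1 → I/I/E on L1; bus BusRd; mem=10
  op2 P1: store L1 := 81 → I/M/I on L1; bus BusRdX; mem=10
  op3 P1: load  L0 → I/E/I on L0; bus BusRd; mem=90
  op4 P2: load  L1 → I/O/S on L1; bus BusRd; mem=10
  op5 P0: load  L1 → S/O/S on L1; bus BusRd; mem=10
  op6 P0: load  L2 → E/I/I on L2; bus BusRd; mem=0
  op7 P0: store L1 := 92 → M/I/I on L1; bus BusUpgr Flush; mem=81
  op8 P2: load  L1 → O/I/S on L1; bus BusRd; mem=81

invalidations = 0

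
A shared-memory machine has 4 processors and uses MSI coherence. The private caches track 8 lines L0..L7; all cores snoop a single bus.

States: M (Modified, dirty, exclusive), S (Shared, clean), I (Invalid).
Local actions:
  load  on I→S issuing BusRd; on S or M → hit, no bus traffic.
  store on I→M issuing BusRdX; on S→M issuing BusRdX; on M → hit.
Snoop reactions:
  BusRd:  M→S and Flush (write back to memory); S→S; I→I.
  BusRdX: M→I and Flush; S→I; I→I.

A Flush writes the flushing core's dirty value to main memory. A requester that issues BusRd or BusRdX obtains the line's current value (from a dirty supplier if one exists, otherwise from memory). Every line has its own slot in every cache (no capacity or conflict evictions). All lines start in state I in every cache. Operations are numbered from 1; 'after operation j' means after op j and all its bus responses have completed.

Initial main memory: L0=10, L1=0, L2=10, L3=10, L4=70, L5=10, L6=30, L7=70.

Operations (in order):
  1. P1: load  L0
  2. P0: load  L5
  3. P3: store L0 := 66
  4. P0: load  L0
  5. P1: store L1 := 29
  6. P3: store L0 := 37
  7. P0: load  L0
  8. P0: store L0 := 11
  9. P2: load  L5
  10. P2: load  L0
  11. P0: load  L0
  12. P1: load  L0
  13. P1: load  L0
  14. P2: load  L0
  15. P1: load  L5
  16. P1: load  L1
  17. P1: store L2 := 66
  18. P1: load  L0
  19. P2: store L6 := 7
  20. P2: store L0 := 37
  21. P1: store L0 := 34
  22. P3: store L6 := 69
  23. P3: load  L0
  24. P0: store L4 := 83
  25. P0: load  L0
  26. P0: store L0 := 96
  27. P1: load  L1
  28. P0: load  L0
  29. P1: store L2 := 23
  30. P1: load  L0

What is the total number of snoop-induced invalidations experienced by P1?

[1] P1: load  L0 | P0:I, P1:S(10), P2:I, P3:I | bus: BusRd
[2] P0: load  L5 | P0:S(10), P1:I, P2:I, P3:I | bus: BusRd
[3] P3: store L0 := 66 | P0:I, P1:I, P2:I, P3:M(66) | bus: BusRdX
[4] P0: load  L0 | P0:S(66), P1:I, P2:I, P3:S(66) | bus: BusRd,Flush
[5] P1: store L1 := 29 | P0:I, P1:M(29), P2:I, P3:I | bus: BusRdX
[6] P3: store L0 := 37 | P0:I, P1:I, P2:I, P3:M(37) | bus: BusRdX
[7] P0: load  L0 | P0:S(37), P1:I, P2:I, P3:S(37) | bus: BusRd,Flush
[8] P0: store L0 := 11 | P0:M(11), P1:I, P2:I, P3:I | bus: BusRdX
[9] P2: load  L5 | P0:S(10), P1:I, P2:S(10), P3:I | bus: BusRd
[10] P2: load  L0 | P0:S(11), P1:I, P2:S(11), P3:I | bus: BusRd,Flush
[11] P0: load  L0 | P0:S(11), P1:I, P2:S(11), P3:I | bus: none
[12] P1: load  L0 | P0:S(11), P1:S(11), P2:S(11), P3:I | bus: BusRd
[13] P1: load  L0 | P0:S(11), P1:S(11), P2:S(11), P3:I | bus: none
[14] P2: load  L0 | P0:S(11), P1:S(11), P2:S(11), P3:I | bus: none
[15] P1: load  L5 | P0:S(10), P1:S(10), P2:S(10), P3:I | bus: BusRd
[16] P1: load  L1 | P0:I, P1:M(29), P2:I, P3:I | bus: none
[17] P1: store L2 := 66 | P0:I, P1:M(66), P2:I, P3:I | bus: BusRdX
[18] P1: load  L0 | P0:S(11), P1:S(11), P2:S(11), P3:I | bus: none
[19] P2: store L6 := 7 | P0:I, P1:I, P2:M(7), P3:I | bus: BusRdX
[20] P2: store L0 := 37 | P0:I, P1:I, P2:M(37), P3:I | bus: BusRdX
[21] P1: store L0 := 34 | P0:I, P1:M(34), P2:I, P3:I | bus: BusRdX,Flush
[22] P3: store L6 := 69 | P0:I, P1:I, P2:I, P3:M(69) | bus: BusRdX,Flush
[23] P3: load  L0 | P0:I, P1:S(34), P2:I, P3:S(34) | bus: BusRd,Flush
[24] P0: store L4 := 83 | P0:M(83), P1:I, P2:I, P3:I | bus: BusRdX
[25] P0: load  L0 | P0:S(34), P1:S(34), P2:I, P3:S(34) | bus: BusRd
[26] P0: store L0 := 96 | P0:M(96), P1:I, P2:I, P3:I | bus: BusRdX
[27] P1: load  L1 | P0:I, P1:M(29), P2:I, P3:I | bus: none
[28] P0: load  L0 | P0:M(96), P1:I, P2:I, P3:I | bus: none
[29] P1: store L2 := 23 | P0:I, P1:M(23), P2:I, P3:I | bus: none
[30] P1: load  L0 | P0:S(96), P1:S(96), P2:I, P3:I | bus: BusRd,Flush

invalidations = 3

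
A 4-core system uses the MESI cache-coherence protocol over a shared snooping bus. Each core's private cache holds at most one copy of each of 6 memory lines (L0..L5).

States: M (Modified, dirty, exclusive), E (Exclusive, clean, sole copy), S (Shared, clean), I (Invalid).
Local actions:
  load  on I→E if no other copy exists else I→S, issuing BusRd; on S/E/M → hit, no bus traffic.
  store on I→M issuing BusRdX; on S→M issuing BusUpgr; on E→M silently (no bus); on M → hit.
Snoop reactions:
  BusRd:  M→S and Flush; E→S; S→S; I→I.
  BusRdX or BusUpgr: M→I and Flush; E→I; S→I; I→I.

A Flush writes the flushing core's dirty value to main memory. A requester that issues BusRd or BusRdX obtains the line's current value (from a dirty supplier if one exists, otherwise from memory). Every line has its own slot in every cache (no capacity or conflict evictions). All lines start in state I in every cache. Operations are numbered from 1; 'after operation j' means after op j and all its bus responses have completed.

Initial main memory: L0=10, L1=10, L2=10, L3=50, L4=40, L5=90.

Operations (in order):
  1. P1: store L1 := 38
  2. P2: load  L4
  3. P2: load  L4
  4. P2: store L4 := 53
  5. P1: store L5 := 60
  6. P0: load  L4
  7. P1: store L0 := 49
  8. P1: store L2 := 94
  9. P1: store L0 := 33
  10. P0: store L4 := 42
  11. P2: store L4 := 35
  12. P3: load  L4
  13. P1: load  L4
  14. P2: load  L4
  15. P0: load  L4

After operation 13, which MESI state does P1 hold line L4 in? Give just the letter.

state = S

  op1 P1: store L1 := 38 → I/M/I/I on L1; bus BusRdX; mem=10
  op2 P2: load  L4 → I/I/E/I on L4; bus BusRd; mem=40
  op3 P2: load  L4 → I/I/E/I on L4; bus (none); mem=40
  op4 P2: store L4 := 53 → I/I/M/I on L4; bus (none); mem=40
  op5 P1: store L5 := 60 → I/M/I/I on L5; bus BusRdX; mem=90
  op6 P0: load  L4 → S/I/S/I on L4; bus BusRd Flush; mem=53
  op7 P1: store L0 := 49 → I/M/I/I on L0; bus BusRdX; mem=10
  op8 P1: store L2 := 94 → I/M/I/I on L2; bus BusRdX; mem=10
  op9 P1: store L0 := 33 → I/M/I/I on L0; bus (none); mem=10
  op10 P0: store L4 := 42 → M/I/I/I on L4; bus BusUpgr; mem=53
  op11 P2: store L4 := 35 → I/I/M/I on L4; bus BusRdX Flush; mem=42
  op12 P3: load  L4 → I/I/S/S on L4; bus BusRd Flush; mem=35
  op13 P1: load  L4 → I/S/S/S on L4; bus BusRd; mem=35
  op14 P2: load  L4 → I/S/S/S on L4; bus (none); mem=35
  op15 P0: load  L4 → S/S/S/S on L4; bus BusRd; mem=35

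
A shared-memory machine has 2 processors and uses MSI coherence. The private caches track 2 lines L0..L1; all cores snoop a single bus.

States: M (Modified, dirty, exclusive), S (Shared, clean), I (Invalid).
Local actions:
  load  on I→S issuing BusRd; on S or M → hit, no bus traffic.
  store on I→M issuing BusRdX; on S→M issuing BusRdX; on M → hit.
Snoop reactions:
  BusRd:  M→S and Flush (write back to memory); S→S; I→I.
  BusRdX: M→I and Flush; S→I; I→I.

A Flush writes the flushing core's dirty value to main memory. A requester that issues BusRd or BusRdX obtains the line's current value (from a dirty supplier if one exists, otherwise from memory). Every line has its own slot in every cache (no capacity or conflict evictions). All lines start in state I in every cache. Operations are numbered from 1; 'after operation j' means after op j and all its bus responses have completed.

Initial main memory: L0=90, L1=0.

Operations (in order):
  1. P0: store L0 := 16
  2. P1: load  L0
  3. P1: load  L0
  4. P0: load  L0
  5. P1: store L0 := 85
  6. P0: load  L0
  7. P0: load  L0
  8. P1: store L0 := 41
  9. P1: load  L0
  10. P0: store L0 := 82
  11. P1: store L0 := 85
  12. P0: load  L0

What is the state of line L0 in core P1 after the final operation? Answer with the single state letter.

state = S

  op1 P0: store L0 := 16 → M/I on L0; bus BusRdX; mem=90
  op2 P1: load  L0 → S/S on L0; bus BusRd Flush; mem=16
  op3 P1: load  L0 → S/S on L0; bus (none); mem=16
  op4 P0: load  L0 → S/S on L0; bus (none); mem=16
  op5 P1: store L0 := 85 → I/M on L0; bus BusRdX; mem=16
  op6 P0: load  L0 → S/S on L0; bus BusRd Flush; mem=85
  op7 P0: load  L0 → S/S on L0; bus (none); mem=85
  op8 P1: store L0 := 41 → I/M on L0; bus BusRdX; mem=85
  op9 P1: load  L0 → I/M on L0; bus (none); mem=85
  op10 P0: store L0 := 82 → M/I on L0; bus BusRdX Flush; mem=41
  op11 P1: store L0 := 85 → I/M on L0; bus BusRdX Flush; mem=82
  op12 P0: load  L0 → S/S on L0; bus BusRd Flush; mem=85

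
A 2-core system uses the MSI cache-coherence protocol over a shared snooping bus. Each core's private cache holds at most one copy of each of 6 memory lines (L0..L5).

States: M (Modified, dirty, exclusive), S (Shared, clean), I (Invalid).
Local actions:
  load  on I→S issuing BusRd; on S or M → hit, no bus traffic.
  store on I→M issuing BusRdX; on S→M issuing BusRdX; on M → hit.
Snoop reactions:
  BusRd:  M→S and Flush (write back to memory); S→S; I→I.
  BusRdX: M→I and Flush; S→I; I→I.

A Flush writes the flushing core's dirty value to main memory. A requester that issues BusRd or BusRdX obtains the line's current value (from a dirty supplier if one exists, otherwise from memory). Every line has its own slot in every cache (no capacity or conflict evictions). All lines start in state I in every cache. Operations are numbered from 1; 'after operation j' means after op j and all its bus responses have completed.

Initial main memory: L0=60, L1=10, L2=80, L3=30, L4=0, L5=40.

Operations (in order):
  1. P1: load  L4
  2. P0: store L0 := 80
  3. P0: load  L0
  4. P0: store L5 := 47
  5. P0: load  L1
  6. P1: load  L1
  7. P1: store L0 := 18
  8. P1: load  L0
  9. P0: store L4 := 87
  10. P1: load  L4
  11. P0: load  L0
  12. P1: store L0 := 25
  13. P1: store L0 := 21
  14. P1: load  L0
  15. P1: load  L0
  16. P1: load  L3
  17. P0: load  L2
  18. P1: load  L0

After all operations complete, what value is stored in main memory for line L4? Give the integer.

memory[L4] = 87

[1] P1: load  L4 | P0:I, P1:S(0) | bus: BusRd
[2] P0: store L0 := 80 | P0:M(80), P1:I | bus: BusRdX
[3] P0: load  L0 | P0:M(80), P1:I | bus: none
[4] P0: store L5 := 47 | P0:M(47), P1:I | bus: BusRdX
[5] P0: load  L1 | P0:S(10), P1:I | bus: BusRd
[6] P1: load  L1 | P0:S(10), P1:S(10) | bus: BusRd
[7] P1: store L0 := 18 | P0:I, P1:M(18) | bus: BusRdX,Flush
[8] P1: load  L0 | P0:I, P1:M(18) | bus: none
[9] P0: store L4 := 87 | P0:M(87), P1:I | bus: BusRdX
[10] P1: load  L4 | P0:S(87), P1:S(87) | bus: BusRd,Flush
[11] P0: load  L0 | P0:S(18), P1:S(18) | bus: BusRd,Flush
[12] P1: store L0 := 25 | P0:I, P1:M(25) | bus: BusRdX
[13] P1: store L0 := 21 | P0:I, P1:M(21) | bus: none
[14] P1: load  L0 | P0:I, P1:M(21) | bus: none
[15] P1: load  L0 | P0:I, P1:M(21) | bus: none
[16] P1: load  L3 | P0:I, P1:S(30) | bus: BusRd
[17] P0: load  L2 | P0:S(80), P1:I | bus: BusRd
[18] P1: load  L0 | P0:I, P1:M(21) | bus: none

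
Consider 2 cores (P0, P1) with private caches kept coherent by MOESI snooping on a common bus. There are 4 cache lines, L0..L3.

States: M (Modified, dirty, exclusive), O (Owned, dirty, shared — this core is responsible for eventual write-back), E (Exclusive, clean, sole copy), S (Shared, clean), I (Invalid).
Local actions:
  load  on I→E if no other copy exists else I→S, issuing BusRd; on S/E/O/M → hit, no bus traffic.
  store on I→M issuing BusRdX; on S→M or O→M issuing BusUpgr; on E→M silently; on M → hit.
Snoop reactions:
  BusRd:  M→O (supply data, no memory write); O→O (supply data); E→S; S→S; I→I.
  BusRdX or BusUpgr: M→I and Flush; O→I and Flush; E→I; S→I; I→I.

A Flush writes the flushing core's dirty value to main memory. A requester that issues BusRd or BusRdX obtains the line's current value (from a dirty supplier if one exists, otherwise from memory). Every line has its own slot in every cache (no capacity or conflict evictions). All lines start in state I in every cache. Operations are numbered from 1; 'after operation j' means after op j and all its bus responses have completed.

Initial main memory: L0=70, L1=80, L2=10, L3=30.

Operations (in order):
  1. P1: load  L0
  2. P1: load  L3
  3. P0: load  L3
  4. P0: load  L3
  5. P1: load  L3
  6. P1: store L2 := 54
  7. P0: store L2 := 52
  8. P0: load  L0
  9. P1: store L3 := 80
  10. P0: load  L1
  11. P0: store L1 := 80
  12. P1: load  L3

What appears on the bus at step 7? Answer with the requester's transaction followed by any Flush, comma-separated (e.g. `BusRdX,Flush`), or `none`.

bus = BusRdX,Flush

[1] P1: load  L0 | P0:I, P1:E(70) | bus: BusRd
[2] P1: load  L3 | P0:I, P1:E(30) | bus: BusRd
[3] P0: load  L3 | P0:S(30), P1:S(30) | bus: BusRd
[4] P0: load  L3 | P0:S(30), P1:S(30) | bus: none
[5] P1: load  L3 | P0:S(30), P1:S(30) | bus: none
[6] P1: store L2 := 54 | P0:I, P1:M(54) | bus: BusRdX
[7] P0: store L2 := 52 | P0:M(52), P1:I | bus: BusRdX,Flush
[8] P0: load  L0 | P0:S(70), P1:S(70) | bus: BusRd
[9] P1: store L3 := 80 | P0:I, P1:M(80) | bus: BusUpgr
[10] P0: load  L1 | P0:E(80), P1:I | bus: BusRd
[11] P0: store L1 := 80 | P0:M(80), P1:I | bus: none
[12] P1: load  L3 | P0:I, P1:M(80) | bus: none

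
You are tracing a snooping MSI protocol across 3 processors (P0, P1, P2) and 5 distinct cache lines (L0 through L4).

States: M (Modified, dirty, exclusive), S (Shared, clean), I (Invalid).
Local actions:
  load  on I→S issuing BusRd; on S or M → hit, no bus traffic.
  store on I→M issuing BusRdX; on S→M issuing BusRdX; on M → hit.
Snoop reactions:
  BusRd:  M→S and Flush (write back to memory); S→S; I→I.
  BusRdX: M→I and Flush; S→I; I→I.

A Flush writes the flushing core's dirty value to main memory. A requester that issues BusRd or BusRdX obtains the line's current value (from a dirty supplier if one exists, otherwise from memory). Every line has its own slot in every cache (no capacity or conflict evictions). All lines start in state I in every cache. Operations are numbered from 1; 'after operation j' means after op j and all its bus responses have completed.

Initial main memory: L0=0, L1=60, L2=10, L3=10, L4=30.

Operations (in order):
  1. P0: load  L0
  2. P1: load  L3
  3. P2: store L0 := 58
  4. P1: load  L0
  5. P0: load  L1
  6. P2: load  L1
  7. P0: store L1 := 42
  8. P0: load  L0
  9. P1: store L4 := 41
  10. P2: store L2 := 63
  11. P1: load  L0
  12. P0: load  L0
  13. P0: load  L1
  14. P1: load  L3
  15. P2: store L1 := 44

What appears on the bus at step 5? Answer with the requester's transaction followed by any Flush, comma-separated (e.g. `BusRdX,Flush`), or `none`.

bus = BusRd

  op1 P0: load  L0 → S/I/I on L0; bus BusRd; mem=0
  op2 P1: load  L3 → I/S/I on L3; bus BusRd; mem=10
  op3 P2: store L0 := 58 → I/I/M on L0; bus BusRdX; mem=0
  op4 P1: load  L0 → I/S/S on L0; bus BusRd Flush; mem=58
  op5 P0: load  L1 → S/I/I on L1; bus BusRd; mem=60
  op6 P2: load  L1 → S/I/S on L1; bus BusRd; mem=60
  op7 P0: store L1 := 42 → M/I/I on L1; bus BusRdX; mem=60
  op8 P0: load  L0 → S/S/S on L0; bus BusRd; mem=58
  op9 P1: store L4 := 41 → I/M/I on L4; bus BusRdX; mem=30
  op10 P2: store L2 := 63 → I/I/M on L2; bus BusRdX; mem=10
  op11 P1: load  L0 → S/S/S on L0; bus (none); mem=58
  op12 P0: load  L0 → S/S/S on L0; bus (none); mem=58
  op13 P0: load  L1 → M/I/I on L1; bus (none); mem=60
  op14 P1: load  L3 → I/S/I on L3; bus (none); mem=10
  op15 P2: store L1 := 44 → I/I/M on L1; bus BusRdX Flush; mem=42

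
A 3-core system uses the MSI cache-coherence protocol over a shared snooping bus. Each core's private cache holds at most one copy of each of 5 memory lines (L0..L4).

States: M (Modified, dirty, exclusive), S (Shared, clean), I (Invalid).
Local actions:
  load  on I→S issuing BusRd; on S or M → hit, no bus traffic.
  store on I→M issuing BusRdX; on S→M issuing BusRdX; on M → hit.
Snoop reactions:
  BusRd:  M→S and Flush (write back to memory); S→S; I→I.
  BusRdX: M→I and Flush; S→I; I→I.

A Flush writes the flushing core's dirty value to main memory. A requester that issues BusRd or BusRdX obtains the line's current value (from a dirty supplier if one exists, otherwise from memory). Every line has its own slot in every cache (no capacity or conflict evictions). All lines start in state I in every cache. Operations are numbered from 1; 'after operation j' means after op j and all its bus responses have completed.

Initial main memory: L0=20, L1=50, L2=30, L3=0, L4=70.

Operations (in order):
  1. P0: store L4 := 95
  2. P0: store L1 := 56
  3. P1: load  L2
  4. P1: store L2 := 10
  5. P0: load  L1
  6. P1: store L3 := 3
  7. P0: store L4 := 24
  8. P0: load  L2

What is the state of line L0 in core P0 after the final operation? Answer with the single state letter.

state = I

1. P0: store L4 := 95  bus=[BusRdX]  L4: P0=M P1=I P2=I  mem[L4]=70
2. P0: store L1 := 56  bus=[BusRdX]  L1: P0=M P1=I P2=I  mem[L1]=50
3. P1: load  L2  bus=[BusRd]  L2: P0=I P1=S P2=I  mem[L2]=30
4. P1: store L2 := 10  bus=[BusRdX]  L2: P0=I P1=M P2=I  mem[L2]=30
5. P0: load  L1  bus=[-]  L1: P0=M P1=I P2=I  mem[L1]=50
6. P1: store L3 := 3  bus=[BusRdX]  L3: P0=I P1=M P2=I  mem[L3]=0
7. P0: store L4 := 24  bus=[-]  L4: P0=M P1=I P2=I  mem[L4]=70
8. P0: load  L2  bus=[BusRd,Flush]  L2: P0=S P1=S P2=I  mem[L2]=10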